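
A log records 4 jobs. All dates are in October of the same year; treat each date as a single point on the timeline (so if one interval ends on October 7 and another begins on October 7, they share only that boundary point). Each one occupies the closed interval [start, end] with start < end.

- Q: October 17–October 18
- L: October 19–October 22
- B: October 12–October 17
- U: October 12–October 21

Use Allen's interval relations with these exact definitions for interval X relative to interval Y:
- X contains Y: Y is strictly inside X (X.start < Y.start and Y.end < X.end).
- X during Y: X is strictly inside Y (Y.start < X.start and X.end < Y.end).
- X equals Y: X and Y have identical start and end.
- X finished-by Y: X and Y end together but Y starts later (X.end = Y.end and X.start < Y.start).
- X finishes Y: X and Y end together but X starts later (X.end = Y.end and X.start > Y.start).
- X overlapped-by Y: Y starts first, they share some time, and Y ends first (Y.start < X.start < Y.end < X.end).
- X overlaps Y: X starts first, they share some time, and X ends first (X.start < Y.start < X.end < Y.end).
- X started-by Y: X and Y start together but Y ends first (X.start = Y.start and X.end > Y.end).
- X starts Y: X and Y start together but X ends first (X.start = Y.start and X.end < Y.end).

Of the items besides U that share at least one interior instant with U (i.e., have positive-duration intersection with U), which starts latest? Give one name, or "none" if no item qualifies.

Target U = [October 12, October 21].
B [October 12, October 17] → starts → candidate.
L [October 19, October 22] → overlapped-by → candidate.
Q [October 17, October 18] → during → candidate.
Among candidates, latest start is October 19 → L.

L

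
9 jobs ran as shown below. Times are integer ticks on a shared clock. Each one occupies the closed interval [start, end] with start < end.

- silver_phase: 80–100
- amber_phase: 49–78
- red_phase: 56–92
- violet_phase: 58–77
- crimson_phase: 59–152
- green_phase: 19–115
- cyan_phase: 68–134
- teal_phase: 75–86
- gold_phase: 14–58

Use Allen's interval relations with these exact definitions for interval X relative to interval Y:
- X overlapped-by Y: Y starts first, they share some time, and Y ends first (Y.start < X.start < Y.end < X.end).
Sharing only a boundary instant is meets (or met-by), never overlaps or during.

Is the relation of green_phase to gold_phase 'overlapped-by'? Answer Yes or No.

green_phase = [19, 115], gold_phase = [14, 58].
Actual relation of green_phase to gold_phase: overlapped-by.
Asked whether 'overlapped-by' holds → Yes.

Yes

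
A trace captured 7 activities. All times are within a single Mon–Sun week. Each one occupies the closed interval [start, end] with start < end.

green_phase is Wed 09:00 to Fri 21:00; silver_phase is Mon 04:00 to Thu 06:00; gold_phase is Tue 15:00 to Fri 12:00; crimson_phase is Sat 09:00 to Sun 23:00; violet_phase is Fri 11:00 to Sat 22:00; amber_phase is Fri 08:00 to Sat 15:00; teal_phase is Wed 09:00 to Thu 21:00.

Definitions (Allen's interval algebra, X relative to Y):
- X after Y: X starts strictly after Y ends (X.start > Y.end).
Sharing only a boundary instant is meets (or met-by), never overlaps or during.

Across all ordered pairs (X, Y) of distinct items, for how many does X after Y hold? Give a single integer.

Checking all 42 ordered pairs for relation 'after'; matching pairs in alphabetical order:
(amber_phase, silver_phase): amber_phase after silver_phase ✓
(amber_phase, teal_phase): amber_phase after teal_phase ✓
(crimson_phase, gold_phase): crimson_phase after gold_phase ✓
(crimson_phase, green_phase): crimson_phase after green_phase ✓
(crimson_phase, silver_phase): crimson_phase after silver_phase ✓
(crimson_phase, teal_phase): crimson_phase after teal_phase ✓
(violet_phase, silver_phase): violet_phase after silver_phase ✓
(violet_phase, teal_phase): violet_phase after teal_phase ✓
Count: 8.

8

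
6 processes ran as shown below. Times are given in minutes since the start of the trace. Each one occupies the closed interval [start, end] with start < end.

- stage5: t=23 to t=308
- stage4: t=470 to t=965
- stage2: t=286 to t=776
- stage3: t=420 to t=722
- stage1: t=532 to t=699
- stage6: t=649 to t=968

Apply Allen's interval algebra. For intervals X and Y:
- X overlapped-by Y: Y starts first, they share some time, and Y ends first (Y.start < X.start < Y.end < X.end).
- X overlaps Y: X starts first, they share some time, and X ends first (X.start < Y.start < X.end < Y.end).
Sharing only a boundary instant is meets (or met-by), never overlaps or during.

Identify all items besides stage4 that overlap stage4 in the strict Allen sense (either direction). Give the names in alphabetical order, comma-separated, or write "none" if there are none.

stage2, stage3, stage6

Target stage4 = [t=470, t=965].
stage1 [t=532, t=699] → during → no.
stage2 [t=286, t=776] → overlaps → yes.
stage3 [t=420, t=722] → overlaps → yes.
stage5 [t=23, t=308] → before → no.
stage6 [t=649, t=968] → overlapped-by → yes.
Result: stage2, stage3, stage6.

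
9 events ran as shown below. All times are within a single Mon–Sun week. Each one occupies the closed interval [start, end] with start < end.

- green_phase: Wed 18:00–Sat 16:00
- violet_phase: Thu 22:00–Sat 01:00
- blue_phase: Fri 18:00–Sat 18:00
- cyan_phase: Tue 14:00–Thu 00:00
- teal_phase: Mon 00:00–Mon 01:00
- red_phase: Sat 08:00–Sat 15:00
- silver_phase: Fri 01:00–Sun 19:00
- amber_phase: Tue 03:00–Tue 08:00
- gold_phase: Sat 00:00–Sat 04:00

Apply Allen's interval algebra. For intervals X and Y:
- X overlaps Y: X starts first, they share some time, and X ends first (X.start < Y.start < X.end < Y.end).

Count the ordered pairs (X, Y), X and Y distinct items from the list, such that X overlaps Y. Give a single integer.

Checking all 72 ordered pairs for relation 'overlaps'; matching pairs in alphabetical order:
(cyan_phase, green_phase): cyan_phase overlaps green_phase ✓
(green_phase, blue_phase): green_phase overlaps blue_phase ✓
(green_phase, silver_phase): green_phase overlaps silver_phase ✓
(violet_phase, blue_phase): violet_phase overlaps blue_phase ✓
(violet_phase, gold_phase): violet_phase overlaps gold_phase ✓
(violet_phase, silver_phase): violet_phase overlaps silver_phase ✓
Count: 6.

6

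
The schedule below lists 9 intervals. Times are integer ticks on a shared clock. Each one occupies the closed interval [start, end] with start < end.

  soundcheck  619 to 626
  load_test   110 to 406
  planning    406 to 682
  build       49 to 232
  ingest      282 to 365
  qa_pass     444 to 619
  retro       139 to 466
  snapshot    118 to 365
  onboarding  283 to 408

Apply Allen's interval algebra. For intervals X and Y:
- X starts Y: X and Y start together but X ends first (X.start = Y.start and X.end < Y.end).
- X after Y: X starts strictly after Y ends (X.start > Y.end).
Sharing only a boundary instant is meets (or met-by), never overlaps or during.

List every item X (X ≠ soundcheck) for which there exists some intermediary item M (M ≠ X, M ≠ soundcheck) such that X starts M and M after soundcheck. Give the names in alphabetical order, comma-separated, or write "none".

none

Target soundcheck = [619, 626].
Intermediaries M with M after soundcheck: none.
Union: none.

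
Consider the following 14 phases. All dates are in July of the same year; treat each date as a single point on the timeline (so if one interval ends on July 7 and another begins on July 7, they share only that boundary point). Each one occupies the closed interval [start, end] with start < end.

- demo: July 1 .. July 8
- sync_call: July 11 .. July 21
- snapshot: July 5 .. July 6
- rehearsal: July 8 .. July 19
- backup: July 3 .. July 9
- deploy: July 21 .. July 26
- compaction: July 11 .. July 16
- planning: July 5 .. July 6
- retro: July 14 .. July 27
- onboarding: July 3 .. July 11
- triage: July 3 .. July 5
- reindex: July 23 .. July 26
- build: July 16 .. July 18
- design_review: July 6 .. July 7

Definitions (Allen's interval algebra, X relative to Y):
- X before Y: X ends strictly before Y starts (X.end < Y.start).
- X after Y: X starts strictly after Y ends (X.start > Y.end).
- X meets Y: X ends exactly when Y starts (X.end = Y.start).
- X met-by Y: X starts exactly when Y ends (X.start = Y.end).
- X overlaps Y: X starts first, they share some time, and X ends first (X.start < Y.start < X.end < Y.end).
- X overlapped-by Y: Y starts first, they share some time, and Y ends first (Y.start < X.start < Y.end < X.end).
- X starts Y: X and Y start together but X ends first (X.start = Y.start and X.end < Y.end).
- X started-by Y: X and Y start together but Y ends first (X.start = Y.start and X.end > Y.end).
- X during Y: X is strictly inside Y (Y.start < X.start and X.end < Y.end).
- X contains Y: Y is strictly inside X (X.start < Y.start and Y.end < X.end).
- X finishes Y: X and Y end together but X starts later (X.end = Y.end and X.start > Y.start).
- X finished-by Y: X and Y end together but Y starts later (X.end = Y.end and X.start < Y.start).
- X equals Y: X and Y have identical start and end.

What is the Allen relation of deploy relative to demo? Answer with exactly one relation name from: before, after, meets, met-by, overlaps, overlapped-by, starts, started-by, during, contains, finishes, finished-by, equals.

after

deploy = [July 21, July 26]; demo = [July 1, July 8].
Compare endpoints: deploy.start > demo.start, deploy.start > demo.end, deploy.end > demo.start, deploy.end > demo.end.
That pattern is 'after'.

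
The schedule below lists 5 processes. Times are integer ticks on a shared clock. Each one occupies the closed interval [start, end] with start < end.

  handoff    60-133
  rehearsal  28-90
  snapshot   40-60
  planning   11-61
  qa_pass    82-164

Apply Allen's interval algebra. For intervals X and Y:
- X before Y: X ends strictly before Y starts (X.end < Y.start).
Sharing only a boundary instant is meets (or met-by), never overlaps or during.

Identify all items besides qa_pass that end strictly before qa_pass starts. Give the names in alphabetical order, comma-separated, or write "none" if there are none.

planning, snapshot

Target qa_pass = [82, 164].
handoff [60, 133] → overlaps → no.
planning [11, 61] → before → yes.
rehearsal [28, 90] → overlaps → no.
snapshot [40, 60] → before → yes.
Result: planning, snapshot.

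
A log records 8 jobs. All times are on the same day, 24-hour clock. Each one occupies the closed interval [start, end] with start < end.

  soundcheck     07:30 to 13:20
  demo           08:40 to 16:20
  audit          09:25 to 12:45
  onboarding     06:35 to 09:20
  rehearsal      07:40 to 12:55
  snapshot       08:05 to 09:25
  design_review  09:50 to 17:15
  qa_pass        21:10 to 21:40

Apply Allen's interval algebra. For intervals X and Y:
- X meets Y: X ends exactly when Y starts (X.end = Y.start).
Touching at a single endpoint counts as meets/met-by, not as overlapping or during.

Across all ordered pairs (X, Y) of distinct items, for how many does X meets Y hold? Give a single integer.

1

Checking all 56 ordered pairs for relation 'meets'; matching pairs in alphabetical order:
(snapshot, audit): snapshot meets audit ✓
Count: 1.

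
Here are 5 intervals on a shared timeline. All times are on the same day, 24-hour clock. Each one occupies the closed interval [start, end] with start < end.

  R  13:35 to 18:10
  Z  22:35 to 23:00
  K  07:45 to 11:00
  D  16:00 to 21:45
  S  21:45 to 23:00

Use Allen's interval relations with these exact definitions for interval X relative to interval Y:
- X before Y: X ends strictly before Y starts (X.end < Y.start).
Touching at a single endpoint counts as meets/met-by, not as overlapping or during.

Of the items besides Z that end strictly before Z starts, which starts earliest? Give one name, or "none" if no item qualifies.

Target Z = [22:35, 23:00].
D [16:00, 21:45] → before → candidate.
K [07:45, 11:00] → before → candidate.
R [13:35, 18:10] → before → candidate.
S [21:45, 23:00] → finished-by → excluded.
Among candidates, earliest start is 07:45 → K.

K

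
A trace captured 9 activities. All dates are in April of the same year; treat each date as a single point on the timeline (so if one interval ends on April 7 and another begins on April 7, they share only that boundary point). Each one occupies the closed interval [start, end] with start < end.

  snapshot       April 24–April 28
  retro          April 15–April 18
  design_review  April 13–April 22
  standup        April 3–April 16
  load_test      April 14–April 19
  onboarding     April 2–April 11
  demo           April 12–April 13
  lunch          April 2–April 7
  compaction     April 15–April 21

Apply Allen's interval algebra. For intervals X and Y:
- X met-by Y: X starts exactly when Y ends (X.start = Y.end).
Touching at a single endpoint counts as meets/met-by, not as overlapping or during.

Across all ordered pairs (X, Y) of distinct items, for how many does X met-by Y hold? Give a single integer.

Checking all 72 ordered pairs for relation 'met-by'; matching pairs in alphabetical order:
(design_review, demo): design_review met-by demo ✓
Count: 1.

1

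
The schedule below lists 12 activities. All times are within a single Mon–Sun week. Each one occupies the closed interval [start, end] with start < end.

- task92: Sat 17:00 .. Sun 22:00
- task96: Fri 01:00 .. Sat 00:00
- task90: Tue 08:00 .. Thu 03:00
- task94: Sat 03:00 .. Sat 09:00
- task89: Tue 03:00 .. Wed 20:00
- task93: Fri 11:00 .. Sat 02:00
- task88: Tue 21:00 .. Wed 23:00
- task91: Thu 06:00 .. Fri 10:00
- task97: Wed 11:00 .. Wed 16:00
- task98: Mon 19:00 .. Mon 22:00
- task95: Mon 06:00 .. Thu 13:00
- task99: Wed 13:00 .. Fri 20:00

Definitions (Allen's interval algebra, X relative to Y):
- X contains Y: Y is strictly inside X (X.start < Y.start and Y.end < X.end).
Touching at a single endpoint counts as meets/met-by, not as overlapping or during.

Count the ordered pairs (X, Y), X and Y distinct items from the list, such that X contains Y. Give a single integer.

10

Checking all 132 ordered pairs for relation 'contains'; matching pairs in alphabetical order:
(task88, task97): task88 contains task97 ✓
(task89, task97): task89 contains task97 ✓
(task90, task88): task90 contains task88 ✓
(task90, task97): task90 contains task97 ✓
(task95, task88): task95 contains task88 ✓
(task95, task89): task95 contains task89 ✓
(task95, task90): task95 contains task90 ✓
(task95, task97): task95 contains task97 ✓
(task95, task98): task95 contains task98 ✓
(task99, task91): task99 contains task91 ✓
Count: 10.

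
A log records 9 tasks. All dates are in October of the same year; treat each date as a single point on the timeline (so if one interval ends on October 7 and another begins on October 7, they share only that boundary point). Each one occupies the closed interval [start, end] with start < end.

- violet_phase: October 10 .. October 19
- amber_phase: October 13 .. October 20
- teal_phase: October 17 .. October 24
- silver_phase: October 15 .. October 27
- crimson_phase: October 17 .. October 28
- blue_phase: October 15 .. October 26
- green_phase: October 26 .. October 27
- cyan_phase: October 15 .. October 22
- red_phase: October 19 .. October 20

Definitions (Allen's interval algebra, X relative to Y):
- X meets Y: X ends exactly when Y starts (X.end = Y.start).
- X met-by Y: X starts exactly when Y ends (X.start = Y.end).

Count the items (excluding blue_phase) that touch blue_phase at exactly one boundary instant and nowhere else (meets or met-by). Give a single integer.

Target blue_phase = [October 15, October 26].
amber_phase [October 13, October 20] → overlaps → no.
crimson_phase [October 17, October 28] → overlapped-by → no.
cyan_phase [October 15, October 22] → starts → no.
green_phase [October 26, October 27] → met-by → counts.
red_phase [October 19, October 20] → during → no.
silver_phase [October 15, October 27] → started-by → no.
teal_phase [October 17, October 24] → during → no.
violet_phase [October 10, October 19] → overlaps → no.
Total: 1.

1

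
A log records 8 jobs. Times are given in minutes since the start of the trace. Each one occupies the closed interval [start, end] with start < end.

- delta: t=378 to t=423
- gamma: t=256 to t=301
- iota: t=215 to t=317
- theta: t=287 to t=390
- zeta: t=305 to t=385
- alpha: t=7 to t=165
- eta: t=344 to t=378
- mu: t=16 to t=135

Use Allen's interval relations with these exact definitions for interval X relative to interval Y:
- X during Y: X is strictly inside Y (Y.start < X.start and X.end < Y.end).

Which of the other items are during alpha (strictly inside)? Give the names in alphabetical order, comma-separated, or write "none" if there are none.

mu

Target alpha = [t=7, t=165].
delta [t=378, t=423] → after → no.
eta [t=344, t=378] → after → no.
gamma [t=256, t=301] → after → no.
iota [t=215, t=317] → after → no.
mu [t=16, t=135] → during → yes.
theta [t=287, t=390] → after → no.
zeta [t=305, t=385] → after → no.
Result: mu.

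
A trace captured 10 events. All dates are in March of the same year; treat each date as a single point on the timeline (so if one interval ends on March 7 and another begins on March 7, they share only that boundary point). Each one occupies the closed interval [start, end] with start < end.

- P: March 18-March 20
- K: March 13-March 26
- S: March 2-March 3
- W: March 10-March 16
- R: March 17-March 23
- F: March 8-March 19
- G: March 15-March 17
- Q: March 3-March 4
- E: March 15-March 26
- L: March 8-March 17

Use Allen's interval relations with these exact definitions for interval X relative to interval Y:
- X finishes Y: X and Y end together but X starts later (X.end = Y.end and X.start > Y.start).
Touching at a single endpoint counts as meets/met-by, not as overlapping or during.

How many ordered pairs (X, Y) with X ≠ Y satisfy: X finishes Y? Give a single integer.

2

Checking all 90 ordered pairs for relation 'finishes'; matching pairs in alphabetical order:
(E, K): E finishes K ✓
(G, L): G finishes L ✓
Count: 2.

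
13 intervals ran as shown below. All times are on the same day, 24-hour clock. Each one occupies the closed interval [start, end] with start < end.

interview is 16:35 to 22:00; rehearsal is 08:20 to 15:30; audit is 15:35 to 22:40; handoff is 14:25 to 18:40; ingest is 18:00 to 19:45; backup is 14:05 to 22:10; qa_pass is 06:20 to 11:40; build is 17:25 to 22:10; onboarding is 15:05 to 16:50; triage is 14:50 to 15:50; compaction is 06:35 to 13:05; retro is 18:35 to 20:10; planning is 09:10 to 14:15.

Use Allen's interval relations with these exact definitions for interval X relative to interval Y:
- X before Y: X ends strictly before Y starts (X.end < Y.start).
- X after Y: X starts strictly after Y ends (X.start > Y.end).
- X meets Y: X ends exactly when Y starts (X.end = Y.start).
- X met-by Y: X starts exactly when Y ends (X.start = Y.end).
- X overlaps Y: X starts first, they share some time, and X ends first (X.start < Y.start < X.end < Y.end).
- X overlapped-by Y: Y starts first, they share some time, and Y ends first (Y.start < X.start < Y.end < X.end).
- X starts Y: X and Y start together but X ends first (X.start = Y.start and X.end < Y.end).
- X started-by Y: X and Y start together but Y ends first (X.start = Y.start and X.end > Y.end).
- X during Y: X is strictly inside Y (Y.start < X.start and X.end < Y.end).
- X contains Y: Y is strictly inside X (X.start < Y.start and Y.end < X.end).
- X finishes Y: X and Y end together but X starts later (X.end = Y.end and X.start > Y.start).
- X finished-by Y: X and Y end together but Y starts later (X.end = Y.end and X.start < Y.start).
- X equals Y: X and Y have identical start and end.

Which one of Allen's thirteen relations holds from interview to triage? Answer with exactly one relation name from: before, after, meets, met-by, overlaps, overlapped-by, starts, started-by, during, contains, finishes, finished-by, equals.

interview = [16:35, 22:00]; triage = [14:50, 15:50].
Compare endpoints: interview.start > triage.start, interview.start > triage.end, interview.end > triage.start, interview.end > triage.end.
That pattern is 'after'.

after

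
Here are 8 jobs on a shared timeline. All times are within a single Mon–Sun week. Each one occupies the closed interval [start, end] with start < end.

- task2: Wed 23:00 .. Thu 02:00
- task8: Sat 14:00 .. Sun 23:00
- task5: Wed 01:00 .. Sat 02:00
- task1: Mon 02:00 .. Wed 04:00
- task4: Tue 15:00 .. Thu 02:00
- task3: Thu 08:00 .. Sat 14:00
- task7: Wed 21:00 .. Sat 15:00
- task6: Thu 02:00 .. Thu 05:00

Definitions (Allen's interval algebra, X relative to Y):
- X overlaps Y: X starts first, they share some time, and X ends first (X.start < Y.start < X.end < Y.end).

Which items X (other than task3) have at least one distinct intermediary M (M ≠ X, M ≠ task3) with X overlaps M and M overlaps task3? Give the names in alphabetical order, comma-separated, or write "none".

Target task3 = [Thu 08:00, Sat 14:00].
Intermediaries M with M overlaps task3: task5.
Via task5 — items with X overlaps task5: task1, task4.
Union: task1, task4.

task1, task4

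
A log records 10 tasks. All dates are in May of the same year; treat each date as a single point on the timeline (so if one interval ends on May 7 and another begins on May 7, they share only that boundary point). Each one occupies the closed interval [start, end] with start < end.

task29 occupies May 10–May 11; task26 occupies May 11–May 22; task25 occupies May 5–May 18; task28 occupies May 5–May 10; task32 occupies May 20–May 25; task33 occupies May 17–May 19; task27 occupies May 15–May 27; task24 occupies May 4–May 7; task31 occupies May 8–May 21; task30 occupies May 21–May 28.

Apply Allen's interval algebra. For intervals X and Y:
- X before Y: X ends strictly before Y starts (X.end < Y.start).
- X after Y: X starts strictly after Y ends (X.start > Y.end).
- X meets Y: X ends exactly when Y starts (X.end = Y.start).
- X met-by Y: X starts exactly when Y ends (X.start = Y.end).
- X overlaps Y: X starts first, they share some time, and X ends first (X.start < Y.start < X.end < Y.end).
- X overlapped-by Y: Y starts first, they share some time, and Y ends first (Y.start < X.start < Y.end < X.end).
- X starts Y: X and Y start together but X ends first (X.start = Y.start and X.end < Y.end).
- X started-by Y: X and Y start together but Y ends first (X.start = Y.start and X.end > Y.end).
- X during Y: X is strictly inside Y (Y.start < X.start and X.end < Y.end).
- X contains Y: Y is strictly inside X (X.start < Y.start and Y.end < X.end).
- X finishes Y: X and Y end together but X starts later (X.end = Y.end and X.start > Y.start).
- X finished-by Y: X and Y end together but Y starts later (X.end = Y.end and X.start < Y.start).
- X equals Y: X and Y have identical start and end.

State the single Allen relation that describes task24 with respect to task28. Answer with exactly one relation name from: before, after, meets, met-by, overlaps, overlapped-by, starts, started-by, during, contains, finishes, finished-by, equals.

overlaps

task24 = [May 4, May 7]; task28 = [May 5, May 10].
Compare endpoints: task24.start < task28.start, task24.start < task28.end, task24.end > task28.start, task24.end < task28.end.
That pattern is 'overlaps'.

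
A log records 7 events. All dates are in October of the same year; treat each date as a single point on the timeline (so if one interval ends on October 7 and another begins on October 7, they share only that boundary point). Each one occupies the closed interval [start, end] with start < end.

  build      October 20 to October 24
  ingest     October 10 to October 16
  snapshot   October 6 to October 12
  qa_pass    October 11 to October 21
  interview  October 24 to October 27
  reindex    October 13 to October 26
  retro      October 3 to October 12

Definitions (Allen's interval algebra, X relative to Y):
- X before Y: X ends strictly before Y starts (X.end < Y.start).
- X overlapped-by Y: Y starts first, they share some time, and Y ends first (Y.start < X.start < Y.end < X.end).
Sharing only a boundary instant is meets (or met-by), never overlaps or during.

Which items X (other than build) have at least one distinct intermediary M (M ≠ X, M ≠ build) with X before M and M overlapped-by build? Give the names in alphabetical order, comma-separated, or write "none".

none

Target build = [October 20, October 24].
Intermediaries M with M overlapped-by build: none.
Union: none.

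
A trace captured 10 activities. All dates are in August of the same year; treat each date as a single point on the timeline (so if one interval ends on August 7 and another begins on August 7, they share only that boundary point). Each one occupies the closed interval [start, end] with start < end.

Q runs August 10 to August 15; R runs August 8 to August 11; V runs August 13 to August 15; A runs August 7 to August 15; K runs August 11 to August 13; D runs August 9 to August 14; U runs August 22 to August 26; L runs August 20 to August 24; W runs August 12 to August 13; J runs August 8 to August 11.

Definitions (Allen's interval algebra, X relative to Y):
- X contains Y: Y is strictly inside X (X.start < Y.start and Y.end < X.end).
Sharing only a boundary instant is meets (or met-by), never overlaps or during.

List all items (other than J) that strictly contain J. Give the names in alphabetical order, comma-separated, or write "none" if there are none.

Target J = [August 8, August 11].
A [August 7, August 15] → contains → yes.
D [August 9, August 14] → overlapped-by → no.
K [August 11, August 13] → met-by → no.
L [August 20, August 24] → after → no.
Q [August 10, August 15] → overlapped-by → no.
R [August 8, August 11] → equals → no.
U [August 22, August 26] → after → no.
V [August 13, August 15] → after → no.
W [August 12, August 13] → after → no.
Result: A.

A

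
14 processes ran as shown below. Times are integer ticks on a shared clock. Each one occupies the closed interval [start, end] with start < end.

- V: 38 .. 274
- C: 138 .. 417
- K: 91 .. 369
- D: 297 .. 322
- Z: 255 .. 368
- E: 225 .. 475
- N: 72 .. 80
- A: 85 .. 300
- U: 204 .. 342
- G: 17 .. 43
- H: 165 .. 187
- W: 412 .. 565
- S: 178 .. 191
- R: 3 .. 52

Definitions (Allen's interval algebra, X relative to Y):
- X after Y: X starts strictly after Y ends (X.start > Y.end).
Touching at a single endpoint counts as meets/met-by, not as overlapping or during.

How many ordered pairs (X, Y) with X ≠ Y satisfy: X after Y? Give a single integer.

Checking all 182 ordered pairs for relation 'after'; matching pairs in alphabetical order:
(A, G): A after G ✓
(A, N): A after N ✓
(A, R): A after R ✓
(C, G): C after G ✓
(C, N): C after N ✓
(C, R): C after R ✓
(D, G): D after G ✓
(D, H): D after H ✓
(D, N): D after N ✓
(D, R): D after R ✓
(D, S): D after S ✓
(D, V): D after V ✓
(E, G): E after G ✓
(E, H): E after H ✓
(E, N): E after N ✓
(E, R): E after R ✓
(E, S): E after S ✓
(H, G): H after G ✓
(H, N): H after N ✓
(H, R): H after R ✓
(K, G): K after G ✓
(K, N): K after N ✓
(K, R): K after R ✓
(N, G): N after G ✓
... plus 25 further pairs not listed.
Count: 49.

49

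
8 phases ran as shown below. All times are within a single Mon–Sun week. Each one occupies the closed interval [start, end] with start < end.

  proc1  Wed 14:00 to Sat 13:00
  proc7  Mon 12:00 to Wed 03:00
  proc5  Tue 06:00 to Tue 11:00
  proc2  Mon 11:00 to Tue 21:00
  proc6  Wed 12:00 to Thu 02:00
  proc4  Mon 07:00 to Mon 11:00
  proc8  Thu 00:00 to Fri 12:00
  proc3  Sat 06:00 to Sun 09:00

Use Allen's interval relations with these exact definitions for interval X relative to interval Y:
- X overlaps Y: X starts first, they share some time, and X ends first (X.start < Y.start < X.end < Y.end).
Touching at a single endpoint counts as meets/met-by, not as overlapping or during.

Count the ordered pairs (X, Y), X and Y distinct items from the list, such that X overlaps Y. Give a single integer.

4

Checking all 56 ordered pairs for relation 'overlaps'; matching pairs in alphabetical order:
(proc1, proc3): proc1 overlaps proc3 ✓
(proc2, proc7): proc2 overlaps proc7 ✓
(proc6, proc1): proc6 overlaps proc1 ✓
(proc6, proc8): proc6 overlaps proc8 ✓
Count: 4.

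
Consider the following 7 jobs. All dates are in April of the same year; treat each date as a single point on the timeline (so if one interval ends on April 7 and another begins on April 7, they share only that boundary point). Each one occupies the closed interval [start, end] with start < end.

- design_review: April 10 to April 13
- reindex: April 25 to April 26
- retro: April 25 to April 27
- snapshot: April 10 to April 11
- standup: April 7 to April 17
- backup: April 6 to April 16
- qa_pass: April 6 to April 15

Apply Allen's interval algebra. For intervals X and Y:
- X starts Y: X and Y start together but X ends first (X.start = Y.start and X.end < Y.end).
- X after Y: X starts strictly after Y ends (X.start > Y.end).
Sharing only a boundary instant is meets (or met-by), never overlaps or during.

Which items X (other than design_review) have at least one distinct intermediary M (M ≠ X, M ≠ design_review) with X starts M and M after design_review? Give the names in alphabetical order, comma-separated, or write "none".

Target design_review = [April 10, April 13].
Intermediaries M with M after design_review: reindex, retro.
Via reindex — items with X starts reindex: none.
Via retro — items with X starts retro: reindex.
Union: reindex.

reindex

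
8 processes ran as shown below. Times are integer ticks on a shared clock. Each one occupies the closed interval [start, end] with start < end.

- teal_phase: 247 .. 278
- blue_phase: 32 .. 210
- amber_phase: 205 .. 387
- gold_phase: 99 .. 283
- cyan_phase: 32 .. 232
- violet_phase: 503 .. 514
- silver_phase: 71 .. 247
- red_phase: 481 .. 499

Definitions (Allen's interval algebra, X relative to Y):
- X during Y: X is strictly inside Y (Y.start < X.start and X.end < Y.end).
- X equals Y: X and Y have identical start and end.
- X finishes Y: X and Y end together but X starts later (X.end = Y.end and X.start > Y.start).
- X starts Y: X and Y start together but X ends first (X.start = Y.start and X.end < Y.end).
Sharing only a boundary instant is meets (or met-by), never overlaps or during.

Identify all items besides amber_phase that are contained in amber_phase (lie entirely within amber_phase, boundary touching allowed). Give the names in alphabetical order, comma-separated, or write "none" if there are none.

Target amber_phase = [205, 387].
blue_phase [32, 210] → overlaps → no.
cyan_phase [32, 232] → overlaps → no.
gold_phase [99, 283] → overlaps → no.
red_phase [481, 499] → after → no.
silver_phase [71, 247] → overlaps → no.
teal_phase [247, 278] → during → yes.
violet_phase [503, 514] → after → no.
Result: teal_phase.

teal_phase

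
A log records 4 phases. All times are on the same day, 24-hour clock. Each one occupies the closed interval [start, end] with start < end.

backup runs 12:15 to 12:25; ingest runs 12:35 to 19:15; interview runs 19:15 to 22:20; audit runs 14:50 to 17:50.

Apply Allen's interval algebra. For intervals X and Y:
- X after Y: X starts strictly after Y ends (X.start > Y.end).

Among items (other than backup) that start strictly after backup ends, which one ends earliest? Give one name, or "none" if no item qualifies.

audit

Target backup = [12:15, 12:25].
audit [14:50, 17:50] → after → candidate.
ingest [12:35, 19:15] → after → candidate.
interview [19:15, 22:20] → after → candidate.
Among candidates, earliest end is 17:50 → audit.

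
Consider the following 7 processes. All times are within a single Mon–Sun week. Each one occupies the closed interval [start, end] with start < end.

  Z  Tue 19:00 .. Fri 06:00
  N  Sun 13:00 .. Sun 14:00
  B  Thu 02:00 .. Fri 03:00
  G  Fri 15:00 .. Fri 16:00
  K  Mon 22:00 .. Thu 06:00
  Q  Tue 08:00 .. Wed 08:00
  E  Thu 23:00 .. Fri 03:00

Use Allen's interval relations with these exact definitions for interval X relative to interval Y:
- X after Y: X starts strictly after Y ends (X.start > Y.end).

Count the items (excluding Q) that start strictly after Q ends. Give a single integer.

4

Target Q = [Tue 08:00, Wed 08:00].
B [Thu 02:00, Fri 03:00] → after → counts.
E [Thu 23:00, Fri 03:00] → after → counts.
G [Fri 15:00, Fri 16:00] → after → counts.
K [Mon 22:00, Thu 06:00] → contains → no.
N [Sun 13:00, Sun 14:00] → after → counts.
Z [Tue 19:00, Fri 06:00] → overlapped-by → no.
Total: 4.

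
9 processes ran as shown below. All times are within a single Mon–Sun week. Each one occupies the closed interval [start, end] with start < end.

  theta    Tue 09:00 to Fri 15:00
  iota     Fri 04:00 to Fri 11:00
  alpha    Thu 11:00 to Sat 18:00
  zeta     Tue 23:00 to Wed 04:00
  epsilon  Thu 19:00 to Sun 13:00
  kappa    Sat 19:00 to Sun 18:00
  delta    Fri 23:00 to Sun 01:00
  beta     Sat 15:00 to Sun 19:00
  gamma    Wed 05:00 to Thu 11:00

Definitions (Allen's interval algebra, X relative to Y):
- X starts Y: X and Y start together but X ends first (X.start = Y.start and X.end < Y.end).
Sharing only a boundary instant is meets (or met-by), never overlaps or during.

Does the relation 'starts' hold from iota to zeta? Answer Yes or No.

No

iota = [Fri 04:00, Fri 11:00], zeta = [Tue 23:00, Wed 04:00].
Actual relation of iota to zeta: after.
Asked whether 'starts' holds → No.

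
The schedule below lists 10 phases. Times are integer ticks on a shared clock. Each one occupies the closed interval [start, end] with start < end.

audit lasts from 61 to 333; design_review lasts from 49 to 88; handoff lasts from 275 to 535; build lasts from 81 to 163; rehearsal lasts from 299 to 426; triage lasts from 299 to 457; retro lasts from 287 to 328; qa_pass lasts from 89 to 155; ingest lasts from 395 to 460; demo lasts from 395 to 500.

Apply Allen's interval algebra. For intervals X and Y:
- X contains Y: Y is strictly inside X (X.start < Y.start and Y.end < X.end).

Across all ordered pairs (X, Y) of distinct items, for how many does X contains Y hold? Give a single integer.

Checking all 90 ordered pairs for relation 'contains'; matching pairs in alphabetical order:
(audit, build): audit contains build ✓
(audit, qa_pass): audit contains qa_pass ✓
(audit, retro): audit contains retro ✓
(build, qa_pass): build contains qa_pass ✓
(handoff, demo): handoff contains demo ✓
(handoff, ingest): handoff contains ingest ✓
(handoff, rehearsal): handoff contains rehearsal ✓
(handoff, retro): handoff contains retro ✓
(handoff, triage): handoff contains triage ✓
Count: 9.

9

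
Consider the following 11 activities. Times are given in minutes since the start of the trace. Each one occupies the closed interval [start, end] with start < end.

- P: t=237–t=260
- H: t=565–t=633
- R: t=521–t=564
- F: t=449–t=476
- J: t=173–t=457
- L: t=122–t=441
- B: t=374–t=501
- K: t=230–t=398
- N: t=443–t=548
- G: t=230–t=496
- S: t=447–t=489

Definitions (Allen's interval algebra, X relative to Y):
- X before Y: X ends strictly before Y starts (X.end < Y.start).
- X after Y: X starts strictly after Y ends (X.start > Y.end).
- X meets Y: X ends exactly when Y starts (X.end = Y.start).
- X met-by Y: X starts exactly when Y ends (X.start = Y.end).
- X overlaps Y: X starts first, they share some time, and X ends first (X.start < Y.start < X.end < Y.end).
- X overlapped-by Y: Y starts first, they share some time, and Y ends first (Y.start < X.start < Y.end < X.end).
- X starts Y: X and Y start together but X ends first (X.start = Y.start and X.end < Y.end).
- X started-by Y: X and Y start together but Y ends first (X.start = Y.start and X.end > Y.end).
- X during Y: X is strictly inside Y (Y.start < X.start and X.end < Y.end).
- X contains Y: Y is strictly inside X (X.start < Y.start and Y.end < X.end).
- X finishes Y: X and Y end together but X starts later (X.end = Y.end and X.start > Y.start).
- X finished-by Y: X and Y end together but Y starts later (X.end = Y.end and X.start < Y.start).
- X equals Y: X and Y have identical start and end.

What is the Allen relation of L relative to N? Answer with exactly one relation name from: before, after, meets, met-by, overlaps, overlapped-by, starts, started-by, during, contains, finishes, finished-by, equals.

before

L = [t=122, t=441]; N = [t=443, t=548].
Compare endpoints: L.start < N.start, L.start < N.end, L.end < N.start, L.end < N.end.
That pattern is 'before'.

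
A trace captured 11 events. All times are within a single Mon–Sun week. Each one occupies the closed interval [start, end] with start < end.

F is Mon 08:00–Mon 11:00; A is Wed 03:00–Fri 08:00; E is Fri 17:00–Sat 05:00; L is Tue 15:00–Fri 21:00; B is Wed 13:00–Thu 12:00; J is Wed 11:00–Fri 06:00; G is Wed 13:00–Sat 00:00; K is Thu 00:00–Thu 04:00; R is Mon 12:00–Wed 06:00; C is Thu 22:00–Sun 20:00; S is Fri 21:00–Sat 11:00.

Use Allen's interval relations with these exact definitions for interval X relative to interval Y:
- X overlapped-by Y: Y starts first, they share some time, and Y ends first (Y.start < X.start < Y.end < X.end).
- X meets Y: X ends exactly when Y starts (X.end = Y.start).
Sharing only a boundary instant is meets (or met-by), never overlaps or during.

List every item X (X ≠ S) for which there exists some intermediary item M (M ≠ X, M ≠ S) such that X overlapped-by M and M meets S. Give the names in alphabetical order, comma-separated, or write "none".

C, E, G

Target S = [Fri 21:00, Sat 11:00].
Intermediaries M with M meets S: L.
Via L — items with X overlapped-by L: C, E, G.
Union: C, E, G.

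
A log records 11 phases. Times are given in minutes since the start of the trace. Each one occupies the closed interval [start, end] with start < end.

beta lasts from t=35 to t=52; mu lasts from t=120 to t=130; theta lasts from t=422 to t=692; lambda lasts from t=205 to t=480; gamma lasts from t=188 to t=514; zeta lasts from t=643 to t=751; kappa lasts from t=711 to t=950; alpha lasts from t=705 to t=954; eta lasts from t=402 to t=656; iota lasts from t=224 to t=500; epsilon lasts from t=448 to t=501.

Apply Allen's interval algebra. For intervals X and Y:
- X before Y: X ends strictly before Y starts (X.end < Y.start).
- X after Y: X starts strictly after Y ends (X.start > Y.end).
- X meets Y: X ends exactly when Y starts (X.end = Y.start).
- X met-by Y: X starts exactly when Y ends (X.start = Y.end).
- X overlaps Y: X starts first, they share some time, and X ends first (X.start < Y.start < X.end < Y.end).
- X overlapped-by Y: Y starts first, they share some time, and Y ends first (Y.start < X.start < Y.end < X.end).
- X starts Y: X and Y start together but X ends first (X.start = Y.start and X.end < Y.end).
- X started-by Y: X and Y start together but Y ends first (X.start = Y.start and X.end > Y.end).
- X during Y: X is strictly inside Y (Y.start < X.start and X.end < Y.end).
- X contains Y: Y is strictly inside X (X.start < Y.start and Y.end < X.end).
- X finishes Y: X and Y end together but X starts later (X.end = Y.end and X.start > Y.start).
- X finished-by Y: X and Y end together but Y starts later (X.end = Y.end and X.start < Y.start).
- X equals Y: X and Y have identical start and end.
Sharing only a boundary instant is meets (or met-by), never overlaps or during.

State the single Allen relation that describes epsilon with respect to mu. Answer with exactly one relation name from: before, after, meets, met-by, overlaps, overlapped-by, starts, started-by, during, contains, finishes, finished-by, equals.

after

epsilon = [t=448, t=501]; mu = [t=120, t=130].
Compare endpoints: epsilon.start > mu.start, epsilon.start > mu.end, epsilon.end > mu.start, epsilon.end > mu.end.
That pattern is 'after'.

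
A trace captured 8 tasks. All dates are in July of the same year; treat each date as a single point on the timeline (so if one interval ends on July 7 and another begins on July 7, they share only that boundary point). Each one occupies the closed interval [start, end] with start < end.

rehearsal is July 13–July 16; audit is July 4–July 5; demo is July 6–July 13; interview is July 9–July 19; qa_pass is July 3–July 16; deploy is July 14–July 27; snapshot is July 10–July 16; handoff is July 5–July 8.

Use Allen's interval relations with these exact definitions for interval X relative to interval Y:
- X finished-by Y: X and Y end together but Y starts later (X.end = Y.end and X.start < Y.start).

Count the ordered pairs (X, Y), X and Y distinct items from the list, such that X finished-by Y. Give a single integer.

3

Checking all 56 ordered pairs for relation 'finished-by'; matching pairs in alphabetical order:
(qa_pass, rehearsal): qa_pass finished-by rehearsal ✓
(qa_pass, snapshot): qa_pass finished-by snapshot ✓
(snapshot, rehearsal): snapshot finished-by rehearsal ✓
Count: 3.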